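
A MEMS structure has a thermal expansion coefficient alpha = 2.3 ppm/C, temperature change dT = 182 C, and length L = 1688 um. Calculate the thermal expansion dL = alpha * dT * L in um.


Step 1: Convert CTE: alpha = 2.3 ppm/C = 2.3e-6 /C
Step 2: dL = 2.3e-6 * 182 * 1688
dL = 0.7066 um


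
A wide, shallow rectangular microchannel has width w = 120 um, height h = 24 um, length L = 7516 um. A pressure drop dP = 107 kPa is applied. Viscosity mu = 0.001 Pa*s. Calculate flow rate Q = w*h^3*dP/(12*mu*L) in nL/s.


Step 1: Convert all dimensions to SI (meters).
w = 120e-6 m, h = 24e-6 m, L = 7516e-6 m, dP = 107e3 Pa
Step 2: Q = w * h^3 * dP / (12 * mu * L)
Q = 120e-6 * (24e-6)^3 * 107e3 / (12 * 0.001 * 7516e-6) = 1.96802555e-09 m^3/s
Step 3: Convert Q from m^3/s to nL/s (1 m^3 = 1e12 nL, so multiply by 1e12).
Q = 1968.026 nL/s


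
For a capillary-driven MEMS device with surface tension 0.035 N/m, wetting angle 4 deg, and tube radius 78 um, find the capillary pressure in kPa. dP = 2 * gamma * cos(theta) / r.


Step 1: cos(4 deg) = 0.9976
Step 2: Convert r to m: r = 78e-6 m
Step 3: dP = 2 * 0.035 * 0.9976 / 78e-6 = 895.3 Pa
Step 4: Convert Pa to kPa (divide by 1000).
dP = 0.9 kPa


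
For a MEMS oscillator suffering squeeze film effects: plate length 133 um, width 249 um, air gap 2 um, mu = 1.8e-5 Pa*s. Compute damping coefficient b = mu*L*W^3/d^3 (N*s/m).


Step 1: Convert to SI.
L = 133e-6 m, W = 249e-6 m, d = 2e-6 m
Step 2: W^3 = (249e-6)^3 = 1.54e-11 m^3
Step 3: d^3 = (2e-6)^3 = 8.00e-18 m^3
Step 4: b = 1.8e-5 * 133e-6 * 1.54e-11 / 8.00e-18
b = 4.62e-03 N*s/m


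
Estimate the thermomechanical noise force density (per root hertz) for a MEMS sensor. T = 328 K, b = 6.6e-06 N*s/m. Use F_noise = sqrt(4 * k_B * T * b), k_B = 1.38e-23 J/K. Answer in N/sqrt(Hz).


Step 1: Compute 4 * k_B * T * b
= 4 * 1.38e-23 * 328 * 6.6e-06
= 1.1950e-25 N^2/Hz
Step 2: F_noise = sqrt(1.1950e-25)
F_noise = 3.46e-13 N/sqrt(Hz)


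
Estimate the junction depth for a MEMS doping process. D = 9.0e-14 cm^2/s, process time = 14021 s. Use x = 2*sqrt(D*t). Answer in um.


Step 1: Compute D*t = 9.0e-14 * 14021 = 1.26189e-09 cm^2
Step 2: sqrt(D*t) = 3.552e-05 cm
Step 3: x = 2 * 3.552e-05 cm = 7.104e-05 cm
Step 4: Convert to um (1 cm = 1e4 um): x = 0.71 um


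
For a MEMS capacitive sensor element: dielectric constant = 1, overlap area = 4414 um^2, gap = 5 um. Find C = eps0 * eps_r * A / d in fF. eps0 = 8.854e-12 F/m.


Step 1: Convert area to m^2: A = 4414e-12 m^2
Step 2: Convert gap to m: d = 5e-6 m
Step 3: C = eps0 * eps_r * A / d
C = 8.854e-12 * 1 * 4414e-12 / 5e-6
Step 4: Convert to fF (multiply by 1e15).
C = 7.82 fF


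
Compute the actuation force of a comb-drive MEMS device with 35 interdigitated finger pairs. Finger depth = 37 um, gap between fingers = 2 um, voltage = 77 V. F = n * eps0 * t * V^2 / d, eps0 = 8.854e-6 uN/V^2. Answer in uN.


Step 1: Parameters: n=35, eps0=8.854e-6 uN/V^2, t=37 um, V=77 V, d=2 um
Step 2: V^2 = 5929
Step 3: F = 35 * 8.854e-6 * 37 * 5929 / 2
F = 33.991 uN


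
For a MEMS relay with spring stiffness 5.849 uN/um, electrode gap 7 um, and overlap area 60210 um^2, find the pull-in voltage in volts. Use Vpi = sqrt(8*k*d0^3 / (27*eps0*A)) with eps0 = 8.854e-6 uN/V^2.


Step 1: Compute numerator: 8 * k * d0^3 = 8 * 5.849 * 7^3 = 16049.656
Step 2: Compute denominator: 27 * eps0 * A = 27 * 8.854e-6 * 60210 = 14.393682
Step 3: Vpi = sqrt(16049.656 / 14.393682)
Vpi = 33.39 V


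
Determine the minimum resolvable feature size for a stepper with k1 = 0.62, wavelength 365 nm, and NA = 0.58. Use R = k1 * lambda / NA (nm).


Step 1: Identify values: k1 = 0.62, lambda = 365 nm, NA = 0.58
Step 2: R = k1 * lambda / NA
R = 0.62 * 365 / 0.58
R = 390.2 nm


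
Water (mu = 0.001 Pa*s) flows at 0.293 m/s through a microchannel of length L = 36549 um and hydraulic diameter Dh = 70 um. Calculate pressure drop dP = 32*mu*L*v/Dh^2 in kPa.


Step 1: Convert to SI: L = 36549e-6 m, Dh = 70e-6 m
Step 2: dP = 32 * 0.001 * 36549e-6 * 0.293 / (70e-6)^2
Step 3: dP = 69935.39 Pa
Step 4: Convert to kPa: dP = 69.94 kPa


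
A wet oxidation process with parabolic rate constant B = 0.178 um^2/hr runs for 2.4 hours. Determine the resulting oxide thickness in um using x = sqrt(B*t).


Step 1: Compute B*t = 0.178 * 2.4 = 0.4272
Step 2: x = sqrt(0.4272)
x = 0.654 um


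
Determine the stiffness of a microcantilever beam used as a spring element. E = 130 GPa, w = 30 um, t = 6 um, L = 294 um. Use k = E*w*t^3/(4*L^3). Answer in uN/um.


Step 1: Convert E to consistent units (1 GPa = 1000 uN/um^2).
E = 130 GPa = 130000 uN/um^2
Step 2: Compute t^3 = 6^3 = 216
Step 3: Compute L^3 = 294^3 = 25412184
Step 4: k = 130000 * 30 * 216 / (4 * 25412184)
k = 8.2874 uN/um


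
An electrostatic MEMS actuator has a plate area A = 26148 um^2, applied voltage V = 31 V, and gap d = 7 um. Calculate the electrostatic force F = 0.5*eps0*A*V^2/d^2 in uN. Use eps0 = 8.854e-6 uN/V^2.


Step 1: Identify parameters.
eps0 = 8.854e-6 uN/V^2, A = 26148 um^2, V = 31 V, d = 7 um
Step 2: Compute V^2 = 31^2 = 961
Step 3: Compute d^2 = 7^2 = 49
Step 4: F = 0.5 * 8.854e-6 * 26148 * 961 / 49
F = 2.27 uN


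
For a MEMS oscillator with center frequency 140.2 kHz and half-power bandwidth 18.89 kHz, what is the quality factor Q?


Step 1: Q = f0 / bandwidth
Step 2: Q = 140.2 / 18.89
Q = 7.4


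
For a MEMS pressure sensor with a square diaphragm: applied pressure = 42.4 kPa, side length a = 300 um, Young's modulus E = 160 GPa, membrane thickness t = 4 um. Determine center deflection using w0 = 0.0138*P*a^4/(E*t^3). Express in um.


Step 1: Convert pressure to compatible units (E is in GPa, so P in GPa).
P = 42.4 kPa = 42.4e-6 GPa
Step 2: Compute numerator: 0.0138 * P * a^4.
a^4 = 300^4 = 8100000000
numerator = 0.0138 * 42.4e-6 * 8100000000 = 4.73947e+03
Step 3: Compute denominator: E * t^3 = 160 * 4^3 = 10240
Step 4: w0 = numerator / denominator = 4.73947e+03 / 10240 = 0.4628 um


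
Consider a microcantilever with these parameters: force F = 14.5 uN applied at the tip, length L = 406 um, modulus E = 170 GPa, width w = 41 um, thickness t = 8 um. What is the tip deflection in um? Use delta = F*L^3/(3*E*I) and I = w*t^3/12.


Step 1: Calculate the second moment of area.
I = w * t^3 / 12 = 41 * 8^3 / 12 = 1749.3333 um^4
Step 2: Convert E to consistent units (1 GPa = 1000 uN/um^2).
E = 170 GPa = 170000 uN/um^2
Step 3: Calculate tip deflection.
delta = F * L^3 / (3 * E * I)
delta = 14.5 * 406^3 / (3 * 170000 * 1749.3333)
delta = 1.0877 um


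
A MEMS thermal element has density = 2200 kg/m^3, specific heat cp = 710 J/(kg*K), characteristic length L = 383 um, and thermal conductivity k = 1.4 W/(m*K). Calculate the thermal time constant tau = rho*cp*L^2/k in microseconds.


Step 1: Convert L to m: L = 383e-6 m
Step 2: L^2 = (383e-6)^2 = 1.46689e-07 m^2
Step 3: tau = 2200 * 710 * 1.46689e-07 / 1.4 = 1.6366301286e-01 s
Step 4: Convert to microseconds (multiply by 1e6).
tau = 163663.013 us


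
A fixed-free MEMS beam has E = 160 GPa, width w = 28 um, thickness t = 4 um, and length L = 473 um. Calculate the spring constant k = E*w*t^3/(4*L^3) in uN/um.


Step 1: Convert E to consistent units (1 GPa = 1000 uN/um^2).
E = 160 GPa = 160000 uN/um^2
Step 2: Compute t^3 = 4^3 = 64
Step 3: Compute L^3 = 473^3 = 105823817
Step 4: k = 160000 * 28 * 64 / (4 * 105823817)
k = 0.6774 uN/um


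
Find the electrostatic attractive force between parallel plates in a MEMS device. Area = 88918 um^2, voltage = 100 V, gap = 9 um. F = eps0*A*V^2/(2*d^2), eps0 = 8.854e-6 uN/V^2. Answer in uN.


Step 1: Identify parameters.
eps0 = 8.854e-6 uN/V^2, A = 88918 um^2, V = 100 V, d = 9 um
Step 2: Compute V^2 = 100^2 = 10000
Step 3: Compute d^2 = 9^2 = 81
Step 4: F = 0.5 * 8.854e-6 * 88918 * 10000 / 81
F = 48.598 uN


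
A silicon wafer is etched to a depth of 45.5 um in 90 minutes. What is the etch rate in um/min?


Step 1: Etch rate = depth / time
Step 2: rate = 45.5 / 90
rate = 0.506 um/min


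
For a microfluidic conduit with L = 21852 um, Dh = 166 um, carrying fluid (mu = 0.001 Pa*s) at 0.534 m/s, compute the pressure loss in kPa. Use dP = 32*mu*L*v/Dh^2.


Step 1: Convert to SI: L = 21852e-6 m, Dh = 166e-6 m
Step 2: dP = 32 * 0.001 * 21852e-6 * 0.534 / (166e-6)^2
Step 3: dP = 13550.84 Pa
Step 4: Convert to kPa: dP = 13.55 kPa


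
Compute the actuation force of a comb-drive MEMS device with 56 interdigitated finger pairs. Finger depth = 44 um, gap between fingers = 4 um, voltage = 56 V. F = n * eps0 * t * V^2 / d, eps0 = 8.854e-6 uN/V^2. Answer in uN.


Step 1: Parameters: n=56, eps0=8.854e-6 uN/V^2, t=44 um, V=56 V, d=4 um
Step 2: V^2 = 3136
Step 3: F = 56 * 8.854e-6 * 44 * 3136 / 4
F = 17.104 uN


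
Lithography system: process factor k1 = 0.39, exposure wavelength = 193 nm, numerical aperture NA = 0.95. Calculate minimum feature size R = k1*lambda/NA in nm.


Step 1: Identify values: k1 = 0.39, lambda = 193 nm, NA = 0.95
Step 2: R = k1 * lambda / NA
R = 0.39 * 193 / 0.95
R = 79.2 nm


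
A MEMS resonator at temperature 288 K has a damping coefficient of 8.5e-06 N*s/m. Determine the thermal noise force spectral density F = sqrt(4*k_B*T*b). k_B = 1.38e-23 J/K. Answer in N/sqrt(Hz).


Step 1: Compute 4 * k_B * T * b
= 4 * 1.38e-23 * 288 * 8.5e-06
= 1.3513e-25 N^2/Hz
Step 2: F_noise = sqrt(1.3513e-25)
F_noise = 3.68e-13 N/sqrt(Hz)


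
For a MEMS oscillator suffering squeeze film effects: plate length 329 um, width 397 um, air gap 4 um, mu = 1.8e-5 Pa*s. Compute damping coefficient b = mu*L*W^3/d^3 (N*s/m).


Step 1: Convert to SI.
L = 329e-6 m, W = 397e-6 m, d = 4e-6 m
Step 2: W^3 = (397e-6)^3 = 6.26e-11 m^3
Step 3: d^3 = (4e-6)^3 = 6.40e-17 m^3
Step 4: b = 1.8e-5 * 329e-6 * 6.26e-11 / 6.40e-17
b = 5.79e-03 N*s/m


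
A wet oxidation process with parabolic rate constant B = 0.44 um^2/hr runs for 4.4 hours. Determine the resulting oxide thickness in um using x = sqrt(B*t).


Step 1: Compute B*t = 0.44 * 4.4 = 1.936
Step 2: x = sqrt(1.936)
x = 1.391 um


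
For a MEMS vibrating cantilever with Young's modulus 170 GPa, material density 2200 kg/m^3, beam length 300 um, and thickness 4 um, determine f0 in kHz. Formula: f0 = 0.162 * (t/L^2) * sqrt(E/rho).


Step 1: Convert units to SI.
t_SI = 4e-6 m, L_SI = 300e-6 m
Step 2: Calculate sqrt(E/rho).
sqrt(170e9 / 2200) = 8790.49 m/s
Step 3: Compute f0.
f0 = 0.162 * 4e-6 / (300e-6)^2 * 8790.49 = 63291.5 Hz = 63.29 kHz


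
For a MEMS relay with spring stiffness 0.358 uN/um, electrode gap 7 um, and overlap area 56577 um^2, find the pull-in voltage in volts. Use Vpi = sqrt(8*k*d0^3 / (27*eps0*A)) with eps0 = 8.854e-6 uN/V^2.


Step 1: Compute numerator: 8 * k * d0^3 = 8 * 0.358 * 7^3 = 982.352
Step 2: Compute denominator: 27 * eps0 * A = 27 * 8.854e-6 * 56577 = 13.525184
Step 3: Vpi = sqrt(982.352 / 13.525184)
Vpi = 8.52 V


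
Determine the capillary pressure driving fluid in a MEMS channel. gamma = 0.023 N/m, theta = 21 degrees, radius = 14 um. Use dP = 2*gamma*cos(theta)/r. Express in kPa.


Step 1: cos(21 deg) = 0.9336
Step 2: Convert r to m: r = 14e-6 m
Step 3: dP = 2 * 0.023 * 0.9336 / 14e-6 = 3067.5 Pa
Step 4: Convert Pa to kPa (divide by 1000).
dP = 3.07 kPa


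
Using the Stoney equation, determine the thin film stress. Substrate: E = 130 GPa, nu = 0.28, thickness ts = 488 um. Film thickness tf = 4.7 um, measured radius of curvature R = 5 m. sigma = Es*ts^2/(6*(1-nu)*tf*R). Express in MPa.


Step 1: Compute numerator: Es * ts^2 = 130 * 488^2 = 30958720 (GPa*um^2)
Step 2: Compute denominator (R in um): 6*(1-nu)*tf*R = 6*0.72*4.7*5e6 = 101520000.0 (um^2)
Step 3: sigma (GPa) = 30958720 / 101520000.0 = 3.04952e-01 GPa
Step 4: Convert to MPa (x1000): sigma = 305.0 MPa


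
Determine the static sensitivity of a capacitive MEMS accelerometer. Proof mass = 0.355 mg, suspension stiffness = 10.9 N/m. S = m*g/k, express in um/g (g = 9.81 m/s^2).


Step 1: Convert mass: m = 0.355 mg = 3.55e-07 kg
Step 2: S = m * g / k = 3.55e-07 * 9.81 / 10.9
Step 3: S = 3.20e-07 m/g
Step 4: Convert to um/g: S = 0.32 um/g


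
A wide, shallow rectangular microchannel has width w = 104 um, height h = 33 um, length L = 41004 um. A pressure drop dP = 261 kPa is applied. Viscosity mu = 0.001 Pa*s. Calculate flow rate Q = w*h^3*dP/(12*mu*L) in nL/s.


Step 1: Convert all dimensions to SI (meters).
w = 104e-6 m, h = 33e-6 m, L = 41004e-6 m, dP = 261e3 Pa
Step 2: Q = w * h^3 * dP / (12 * mu * L)
Q = 104e-6 * (33e-6)^3 * 261e3 / (12 * 0.001 * 41004e-6) = 1.98247717e-09 m^3/s
Step 3: Convert Q from m^3/s to nL/s (1 m^3 = 1e12 nL, so multiply by 1e12).
Q = 1982.477 nL/s


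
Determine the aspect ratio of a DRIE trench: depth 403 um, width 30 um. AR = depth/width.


Step 1: AR = depth / width
Step 2: AR = 403 / 30
AR = 13.4


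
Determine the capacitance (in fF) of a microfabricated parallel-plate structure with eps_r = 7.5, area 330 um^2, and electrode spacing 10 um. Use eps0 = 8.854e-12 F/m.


Step 1: Convert area to m^2: A = 330e-12 m^2
Step 2: Convert gap to m: d = 10e-6 m
Step 3: C = eps0 * eps_r * A / d
C = 8.854e-12 * 7.5 * 330e-12 / 10e-6
Step 4: Convert to fF (multiply by 1e15).
C = 2.19 fF


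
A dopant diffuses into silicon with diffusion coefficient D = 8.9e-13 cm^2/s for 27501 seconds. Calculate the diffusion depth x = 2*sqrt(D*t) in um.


Step 1: Compute D*t = 8.9e-13 * 27501 = 2.447589e-08 cm^2
Step 2: sqrt(D*t) = 1.56448e-04 cm
Step 3: x = 2 * 1.56448e-04 cm = 3.12896e-04 cm
Step 4: Convert to um (1 cm = 1e4 um): x = 3.129 um


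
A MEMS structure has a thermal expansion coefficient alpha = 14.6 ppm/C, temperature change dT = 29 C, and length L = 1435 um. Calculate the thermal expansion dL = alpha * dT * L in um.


Step 1: Convert CTE: alpha = 14.6 ppm/C = 14.6e-6 /C
Step 2: dL = 14.6e-6 * 29 * 1435
dL = 0.6076 um


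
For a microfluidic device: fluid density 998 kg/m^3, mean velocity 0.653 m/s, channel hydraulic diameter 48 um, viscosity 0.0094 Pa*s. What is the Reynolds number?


Step 1: Convert Dh to meters: Dh = 48e-6 m
Step 2: Re = rho * v * Dh / mu
Re = 998 * 0.653 * 48e-6 / 0.0094
Re = 3.328


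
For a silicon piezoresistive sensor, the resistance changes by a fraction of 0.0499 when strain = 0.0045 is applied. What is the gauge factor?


Step 1: Identify values.
dR/R = 0.0499, strain = 0.0045
Step 2: GF = (dR/R) / strain = 0.0499 / 0.0045
GF = 11.1


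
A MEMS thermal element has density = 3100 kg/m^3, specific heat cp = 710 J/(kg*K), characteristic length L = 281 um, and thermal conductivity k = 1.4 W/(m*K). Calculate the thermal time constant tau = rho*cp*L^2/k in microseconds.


Step 1: Convert L to m: L = 281e-6 m
Step 2: L^2 = (281e-6)^2 = 7.8961e-08 m^2
Step 3: tau = 3100 * 710 * 7.8961e-08 / 1.4 = 1.2413797214e-01 s
Step 4: Convert to microseconds (multiply by 1e6).
tau = 124137.972 us


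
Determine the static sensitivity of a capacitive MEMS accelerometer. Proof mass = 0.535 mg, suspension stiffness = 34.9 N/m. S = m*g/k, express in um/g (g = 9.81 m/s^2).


Step 1: Convert mass: m = 0.535 mg = 5.35e-07 kg
Step 2: S = m * g / k = 5.35e-07 * 9.81 / 34.9
Step 3: S = 1.50e-07 m/g
Step 4: Convert to um/g: S = 0.15 um/g


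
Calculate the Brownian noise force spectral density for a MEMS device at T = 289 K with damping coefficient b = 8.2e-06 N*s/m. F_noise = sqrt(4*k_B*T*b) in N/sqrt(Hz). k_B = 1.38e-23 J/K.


Step 1: Compute 4 * k_B * T * b
= 4 * 1.38e-23 * 289 * 8.2e-06
= 1.3081e-25 N^2/Hz
Step 2: F_noise = sqrt(1.3081e-25)
F_noise = 3.62e-13 N/sqrt(Hz)


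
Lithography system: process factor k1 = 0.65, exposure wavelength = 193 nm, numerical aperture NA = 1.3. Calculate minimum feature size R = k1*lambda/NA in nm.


Step 1: Identify values: k1 = 0.65, lambda = 193 nm, NA = 1.3
Step 2: R = k1 * lambda / NA
R = 0.65 * 193 / 1.3
R = 96.5 nm


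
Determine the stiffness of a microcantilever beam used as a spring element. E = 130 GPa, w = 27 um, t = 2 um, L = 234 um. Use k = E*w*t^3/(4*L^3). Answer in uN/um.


Step 1: Convert E to consistent units (1 GPa = 1000 uN/um^2).
E = 130 GPa = 130000 uN/um^2
Step 2: Compute t^3 = 2^3 = 8
Step 3: Compute L^3 = 234^3 = 12812904
Step 4: k = 130000 * 27 * 8 / (4 * 12812904)
k = 0.5479 uN/um


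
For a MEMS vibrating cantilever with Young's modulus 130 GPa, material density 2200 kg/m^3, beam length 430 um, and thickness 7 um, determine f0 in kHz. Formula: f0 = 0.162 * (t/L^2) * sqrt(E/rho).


Step 1: Convert units to SI.
t_SI = 7e-6 m, L_SI = 430e-6 m
Step 2: Calculate sqrt(E/rho).
sqrt(130e9 / 2200) = 7687.06 m/s
Step 3: Compute f0.
f0 = 0.162 * 7e-6 / (430e-6)^2 * 7687.06 = 47145.1 Hz = 47.15 kHz


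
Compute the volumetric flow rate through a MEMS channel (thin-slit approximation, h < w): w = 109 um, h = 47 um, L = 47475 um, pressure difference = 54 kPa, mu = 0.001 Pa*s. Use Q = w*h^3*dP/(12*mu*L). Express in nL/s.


Step 1: Convert all dimensions to SI (meters).
w = 109e-6 m, h = 47e-6 m, L = 47475e-6 m, dP = 54e3 Pa
Step 2: Q = w * h^3 * dP / (12 * mu * L)
Q = 109e-6 * (47e-6)^3 * 54e3 / (12 * 0.001 * 47475e-6) = 1.07267365e-09 m^3/s
Step 3: Convert Q from m^3/s to nL/s (1 m^3 = 1e12 nL, so multiply by 1e12).
Q = 1072.674 nL/s


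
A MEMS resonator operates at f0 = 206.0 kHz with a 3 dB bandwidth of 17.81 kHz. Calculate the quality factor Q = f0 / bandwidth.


Step 1: Q = f0 / bandwidth
Step 2: Q = 206.0 / 17.81
Q = 11.6


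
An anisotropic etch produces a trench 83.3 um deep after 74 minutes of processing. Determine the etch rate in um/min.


Step 1: Etch rate = depth / time
Step 2: rate = 83.3 / 74
rate = 1.126 um/min


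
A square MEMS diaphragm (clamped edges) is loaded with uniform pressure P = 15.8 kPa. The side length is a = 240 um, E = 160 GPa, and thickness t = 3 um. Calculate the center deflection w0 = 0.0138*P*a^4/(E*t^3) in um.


Step 1: Convert pressure to compatible units (E is in GPa, so P in GPa).
P = 15.8 kPa = 15.8e-6 GPa
Step 2: Compute numerator: 0.0138 * P * a^4.
a^4 = 240^4 = 3317760000
numerator = 0.0138 * 15.8e-6 * 3317760000 = 7.23404e+02
Step 3: Compute denominator: E * t^3 = 160 * 3^3 = 4320
Step 4: w0 = numerator / denominator = 7.23404e+02 / 4320 = 0.1675 um


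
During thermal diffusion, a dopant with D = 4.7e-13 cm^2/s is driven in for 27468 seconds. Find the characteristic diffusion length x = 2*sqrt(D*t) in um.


Step 1: Compute D*t = 4.7e-13 * 27468 = 1.290996e-08 cm^2
Step 2: sqrt(D*t) = 1.13622e-04 cm
Step 3: x = 2 * 1.13622e-04 cm = 2.27244e-04 cm
Step 4: Convert to um (1 cm = 1e4 um): x = 2.272 um


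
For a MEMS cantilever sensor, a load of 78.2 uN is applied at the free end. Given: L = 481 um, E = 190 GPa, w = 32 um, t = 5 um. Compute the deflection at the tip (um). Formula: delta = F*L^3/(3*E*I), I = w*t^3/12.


Step 1: Calculate the second moment of area.
I = w * t^3 / 12 = 32 * 5^3 / 12 = 333.3333 um^4
Step 2: Convert E to consistent units (1 GPa = 1000 uN/um^2).
E = 190 GPa = 190000 uN/um^2
Step 3: Calculate tip deflection.
delta = F * L^3 / (3 * E * I)
delta = 78.2 * 481^3 / (3 * 190000 * 333.3333)
delta = 45.8024 um


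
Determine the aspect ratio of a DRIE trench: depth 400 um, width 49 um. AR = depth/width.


Step 1: AR = depth / width
Step 2: AR = 400 / 49
AR = 8.2


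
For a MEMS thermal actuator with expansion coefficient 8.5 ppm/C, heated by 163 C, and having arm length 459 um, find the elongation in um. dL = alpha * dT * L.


Step 1: Convert CTE: alpha = 8.5 ppm/C = 8.5e-6 /C
Step 2: dL = 8.5e-6 * 163 * 459
dL = 0.6359 um


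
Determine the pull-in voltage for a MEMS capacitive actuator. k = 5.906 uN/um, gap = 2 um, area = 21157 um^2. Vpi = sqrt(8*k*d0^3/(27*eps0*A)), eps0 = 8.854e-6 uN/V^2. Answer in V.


Step 1: Compute numerator: 8 * k * d0^3 = 8 * 5.906 * 2^3 = 377.984
Step 2: Compute denominator: 27 * eps0 * A = 27 * 8.854e-6 * 21157 = 5.05775
Step 3: Vpi = sqrt(377.984 / 5.05775)
Vpi = 8.64 V


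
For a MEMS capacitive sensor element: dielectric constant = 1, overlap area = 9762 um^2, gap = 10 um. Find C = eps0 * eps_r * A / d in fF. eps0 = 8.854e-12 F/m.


Step 1: Convert area to m^2: A = 9762e-12 m^2
Step 2: Convert gap to m: d = 10e-6 m
Step 3: C = eps0 * eps_r * A / d
C = 8.854e-12 * 1 * 9762e-12 / 10e-6
Step 4: Convert to fF (multiply by 1e15).
C = 8.64 fF


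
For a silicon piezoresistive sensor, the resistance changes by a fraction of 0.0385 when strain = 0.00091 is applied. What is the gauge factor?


Step 1: Identify values.
dR/R = 0.0385, strain = 0.00091
Step 2: GF = (dR/R) / strain = 0.0385 / 0.00091
GF = 42.3


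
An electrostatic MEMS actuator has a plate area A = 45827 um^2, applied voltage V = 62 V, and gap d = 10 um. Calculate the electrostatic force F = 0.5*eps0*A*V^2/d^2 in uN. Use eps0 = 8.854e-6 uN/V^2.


Step 1: Identify parameters.
eps0 = 8.854e-6 uN/V^2, A = 45827 um^2, V = 62 V, d = 10 um
Step 2: Compute V^2 = 62^2 = 3844
Step 3: Compute d^2 = 10^2 = 100
Step 4: F = 0.5 * 8.854e-6 * 45827 * 3844 / 100
F = 7.799 uN


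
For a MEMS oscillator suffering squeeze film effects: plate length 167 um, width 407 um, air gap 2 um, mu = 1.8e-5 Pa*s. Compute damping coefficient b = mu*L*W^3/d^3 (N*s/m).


Step 1: Convert to SI.
L = 167e-6 m, W = 407e-6 m, d = 2e-6 m
Step 2: W^3 = (407e-6)^3 = 6.74e-11 m^3
Step 3: d^3 = (2e-6)^3 = 8.00e-18 m^3
Step 4: b = 1.8e-5 * 167e-6 * 6.74e-11 / 8.00e-18
b = 2.53e-02 N*s/m


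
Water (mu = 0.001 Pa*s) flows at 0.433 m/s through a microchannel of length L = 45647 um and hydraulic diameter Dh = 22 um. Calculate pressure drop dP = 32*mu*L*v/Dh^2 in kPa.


Step 1: Convert to SI: L = 45647e-6 m, Dh = 22e-6 m
Step 2: dP = 32 * 0.001 * 45647e-6 * 0.433 / (22e-6)^2
Step 3: dP = 1306786.84 Pa
Step 4: Convert to kPa: dP = 1306.79 kPa


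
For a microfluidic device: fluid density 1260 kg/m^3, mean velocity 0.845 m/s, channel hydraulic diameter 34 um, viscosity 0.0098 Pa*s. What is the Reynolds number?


Step 1: Convert Dh to meters: Dh = 34e-6 m
Step 2: Re = rho * v * Dh / mu
Re = 1260 * 0.845 * 34e-6 / 0.0098
Re = 3.694


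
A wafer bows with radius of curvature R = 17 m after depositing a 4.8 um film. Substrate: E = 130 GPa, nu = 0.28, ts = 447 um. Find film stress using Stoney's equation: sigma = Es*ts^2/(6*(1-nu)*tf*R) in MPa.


Step 1: Compute numerator: Es * ts^2 = 130 * 447^2 = 25975170 (GPa*um^2)
Step 2: Compute denominator (R in um): 6*(1-nu)*tf*R = 6*0.72*4.8*17e6 = 352512000.0 (um^2)
Step 3: sigma (GPa) = 25975170 / 352512000.0 = 7.3686e-02 GPa
Step 4: Convert to MPa (x1000): sigma = 73.7 MPa


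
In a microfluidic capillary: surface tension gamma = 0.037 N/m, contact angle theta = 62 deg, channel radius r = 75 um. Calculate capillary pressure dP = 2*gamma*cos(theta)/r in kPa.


Step 1: cos(62 deg) = 0.4695
Step 2: Convert r to m: r = 75e-6 m
Step 3: dP = 2 * 0.037 * 0.4695 / 75e-6 = 463.2 Pa
Step 4: Convert Pa to kPa (divide by 1000).
dP = 0.46 kPa


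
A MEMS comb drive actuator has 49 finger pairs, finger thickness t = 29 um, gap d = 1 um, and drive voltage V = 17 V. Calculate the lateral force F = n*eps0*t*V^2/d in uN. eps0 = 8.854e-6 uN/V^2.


Step 1: Parameters: n=49, eps0=8.854e-6 uN/V^2, t=29 um, V=17 V, d=1 um
Step 2: V^2 = 289
Step 3: F = 49 * 8.854e-6 * 29 * 289 / 1
F = 3.636 uN


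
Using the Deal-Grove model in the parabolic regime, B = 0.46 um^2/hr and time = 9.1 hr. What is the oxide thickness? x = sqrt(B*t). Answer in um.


Step 1: Compute B*t = 0.46 * 9.1 = 4.186
Step 2: x = sqrt(4.186)
x = 2.046 um


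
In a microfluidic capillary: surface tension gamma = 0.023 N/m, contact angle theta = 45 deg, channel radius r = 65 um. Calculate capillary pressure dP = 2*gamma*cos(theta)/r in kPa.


Step 1: cos(45 deg) = 0.7071
Step 2: Convert r to m: r = 65e-6 m
Step 3: dP = 2 * 0.023 * 0.7071 / 65e-6 = 500.4 Pa
Step 4: Convert Pa to kPa (divide by 1000).
dP = 0.5 kPa


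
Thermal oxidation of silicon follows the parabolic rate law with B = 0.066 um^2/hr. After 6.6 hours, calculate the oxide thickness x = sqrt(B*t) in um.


Step 1: Compute B*t = 0.066 * 6.6 = 0.4356
Step 2: x = sqrt(0.4356)
x = 0.66 um


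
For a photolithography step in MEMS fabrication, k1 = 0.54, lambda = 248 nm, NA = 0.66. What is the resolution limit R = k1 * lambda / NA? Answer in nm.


Step 1: Identify values: k1 = 0.54, lambda = 248 nm, NA = 0.66
Step 2: R = k1 * lambda / NA
R = 0.54 * 248 / 0.66
R = 202.9 nm


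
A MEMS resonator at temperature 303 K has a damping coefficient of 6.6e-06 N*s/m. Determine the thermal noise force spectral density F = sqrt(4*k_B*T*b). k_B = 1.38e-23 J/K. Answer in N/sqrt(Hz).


Step 1: Compute 4 * k_B * T * b
= 4 * 1.38e-23 * 303 * 6.6e-06
= 1.1039e-25 N^2/Hz
Step 2: F_noise = sqrt(1.1039e-25)
F_noise = 3.32e-13 N/sqrt(Hz)


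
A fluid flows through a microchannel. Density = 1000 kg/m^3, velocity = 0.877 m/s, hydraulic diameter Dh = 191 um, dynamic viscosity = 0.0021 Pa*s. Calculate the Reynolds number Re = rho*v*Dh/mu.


Step 1: Convert Dh to meters: Dh = 191e-6 m
Step 2: Re = rho * v * Dh / mu
Re = 1000 * 0.877 * 191e-6 / 0.0021
Re = 79.765


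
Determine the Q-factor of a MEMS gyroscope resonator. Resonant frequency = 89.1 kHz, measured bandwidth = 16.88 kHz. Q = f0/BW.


Step 1: Q = f0 / bandwidth
Step 2: Q = 89.1 / 16.88
Q = 5.3


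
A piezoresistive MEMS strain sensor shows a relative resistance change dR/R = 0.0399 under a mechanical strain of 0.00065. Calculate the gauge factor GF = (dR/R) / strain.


Step 1: Identify values.
dR/R = 0.0399, strain = 0.00065
Step 2: GF = (dR/R) / strain = 0.0399 / 0.00065
GF = 61.4


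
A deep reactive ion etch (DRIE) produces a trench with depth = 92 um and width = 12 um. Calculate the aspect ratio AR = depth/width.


Step 1: AR = depth / width
Step 2: AR = 92 / 12
AR = 7.7


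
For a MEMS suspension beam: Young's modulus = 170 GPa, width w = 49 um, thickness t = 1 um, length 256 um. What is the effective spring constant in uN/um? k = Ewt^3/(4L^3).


Step 1: Convert E to consistent units (1 GPa = 1000 uN/um^2).
E = 170 GPa = 170000 uN/um^2
Step 2: Compute t^3 = 1^3 = 1
Step 3: Compute L^3 = 256^3 = 16777216
Step 4: k = 170000 * 49 * 1 / (4 * 16777216)
k = 0.1241 uN/um


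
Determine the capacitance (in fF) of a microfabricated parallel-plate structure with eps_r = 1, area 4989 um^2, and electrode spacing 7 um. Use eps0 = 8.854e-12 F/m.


Step 1: Convert area to m^2: A = 4989e-12 m^2
Step 2: Convert gap to m: d = 7e-6 m
Step 3: C = eps0 * eps_r * A / d
C = 8.854e-12 * 1 * 4989e-12 / 7e-6
Step 4: Convert to fF (multiply by 1e15).
C = 6.31 fF


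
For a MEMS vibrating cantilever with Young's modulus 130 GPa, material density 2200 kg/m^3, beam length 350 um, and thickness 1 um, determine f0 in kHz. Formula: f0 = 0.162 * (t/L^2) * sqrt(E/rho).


Step 1: Convert units to SI.
t_SI = 1e-6 m, L_SI = 350e-6 m
Step 2: Calculate sqrt(E/rho).
sqrt(130e9 / 2200) = 7687.06 m/s
Step 3: Compute f0.
f0 = 0.162 * 1e-6 / (350e-6)^2 * 7687.06 = 10165.7 Hz = 10.17 kHz


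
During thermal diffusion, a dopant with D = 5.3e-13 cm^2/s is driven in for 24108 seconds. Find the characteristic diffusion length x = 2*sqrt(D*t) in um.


Step 1: Compute D*t = 5.3e-13 * 24108 = 1.277724e-08 cm^2
Step 2: sqrt(D*t) = 1.13036e-04 cm
Step 3: x = 2 * 1.13036e-04 cm = 2.26072e-04 cm
Step 4: Convert to um (1 cm = 1e4 um): x = 2.261 um


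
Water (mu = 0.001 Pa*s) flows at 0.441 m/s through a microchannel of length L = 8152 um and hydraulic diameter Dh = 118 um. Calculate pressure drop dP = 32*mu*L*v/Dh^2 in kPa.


Step 1: Convert to SI: L = 8152e-6 m, Dh = 118e-6 m
Step 2: dP = 32 * 0.001 * 8152e-6 * 0.441 / (118e-6)^2
Step 3: dP = 8262.07 Pa
Step 4: Convert to kPa: dP = 8.26 kPa


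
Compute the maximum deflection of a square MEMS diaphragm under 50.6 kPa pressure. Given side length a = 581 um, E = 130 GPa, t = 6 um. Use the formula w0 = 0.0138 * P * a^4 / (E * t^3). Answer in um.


Step 1: Convert pressure to compatible units (E is in GPa, so P in GPa).
P = 50.6 kPa = 50.6e-6 GPa
Step 2: Compute numerator: 0.0138 * P * a^4.
a^4 = 581^4 = 113947428721
numerator = 0.0138 * 50.6e-6 * 113947428721 = 7.956721e+04
Step 3: Compute denominator: E * t^3 = 130 * 6^3 = 28080
Step 4: w0 = numerator / denominator = 7.956721e+04 / 28080 = 2.8336 um


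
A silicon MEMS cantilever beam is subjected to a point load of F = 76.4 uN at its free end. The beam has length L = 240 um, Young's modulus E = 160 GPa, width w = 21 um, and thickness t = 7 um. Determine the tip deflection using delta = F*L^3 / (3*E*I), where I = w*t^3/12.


Step 1: Calculate the second moment of area.
I = w * t^3 / 12 = 21 * 7^3 / 12 = 600.25 um^4
Step 2: Convert E to consistent units (1 GPa = 1000 uN/um^2).
E = 160 GPa = 160000 uN/um^2
Step 3: Calculate tip deflection.
delta = F * L^3 / (3 * E * I)
delta = 76.4 * 240^3 / (3 * 160000 * 600.25)
delta = 3.6657 um


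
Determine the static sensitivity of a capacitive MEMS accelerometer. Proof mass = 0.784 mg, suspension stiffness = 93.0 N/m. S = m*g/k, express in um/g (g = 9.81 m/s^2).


Step 1: Convert mass: m = 0.784 mg = 7.84e-07 kg
Step 2: S = m * g / k = 7.84e-07 * 9.81 / 93.0
Step 3: S = 8.27e-08 m/g
Step 4: Convert to um/g: S = 0.083 um/g


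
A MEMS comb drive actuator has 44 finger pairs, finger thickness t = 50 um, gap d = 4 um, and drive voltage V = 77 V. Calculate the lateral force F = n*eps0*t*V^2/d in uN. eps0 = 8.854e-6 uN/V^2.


Step 1: Parameters: n=44, eps0=8.854e-6 uN/V^2, t=50 um, V=77 V, d=4 um
Step 2: V^2 = 5929
Step 3: F = 44 * 8.854e-6 * 50 * 5929 / 4
F = 28.872 uN


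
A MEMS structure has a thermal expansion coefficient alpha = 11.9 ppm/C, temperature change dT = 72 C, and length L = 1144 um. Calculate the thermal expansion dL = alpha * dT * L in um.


Step 1: Convert CTE: alpha = 11.9 ppm/C = 11.9e-6 /C
Step 2: dL = 11.9e-6 * 72 * 1144
dL = 0.9802 um


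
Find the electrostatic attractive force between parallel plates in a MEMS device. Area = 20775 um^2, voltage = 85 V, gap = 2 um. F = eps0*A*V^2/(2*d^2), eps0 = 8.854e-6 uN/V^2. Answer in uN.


Step 1: Identify parameters.
eps0 = 8.854e-6 uN/V^2, A = 20775 um^2, V = 85 V, d = 2 um
Step 2: Compute V^2 = 85^2 = 7225
Step 3: Compute d^2 = 2^2 = 4
Step 4: F = 0.5 * 8.854e-6 * 20775 * 7225 / 4
F = 166.122 uN


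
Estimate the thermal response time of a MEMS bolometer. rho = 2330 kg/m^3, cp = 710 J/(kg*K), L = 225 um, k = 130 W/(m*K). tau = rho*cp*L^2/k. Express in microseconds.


Step 1: Convert L to m: L = 225e-6 m
Step 2: L^2 = (225e-6)^2 = 5.0625e-08 m^2
Step 3: tau = 2330 * 710 * 5.0625e-08 / 130 = 6.442226e-04 s
Step 4: Convert to microseconds (multiply by 1e6).
tau = 644.223 us


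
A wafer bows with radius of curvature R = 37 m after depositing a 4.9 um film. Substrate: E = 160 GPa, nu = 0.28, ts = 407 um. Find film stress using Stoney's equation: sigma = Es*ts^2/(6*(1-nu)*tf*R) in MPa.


Step 1: Compute numerator: Es * ts^2 = 160 * 407^2 = 26503840 (GPa*um^2)
Step 2: Compute denominator (R in um): 6*(1-nu)*tf*R = 6*0.72*4.9*37e6 = 783216000.0 (um^2)
Step 3: sigma (GPa) = 26503840 / 783216000.0 = 3.384e-02 GPa
Step 4: Convert to MPa (x1000): sigma = 33.8 MPa


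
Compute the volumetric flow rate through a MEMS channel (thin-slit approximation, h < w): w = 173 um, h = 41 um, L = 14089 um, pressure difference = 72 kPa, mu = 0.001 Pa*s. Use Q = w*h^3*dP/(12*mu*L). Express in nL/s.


Step 1: Convert all dimensions to SI (meters).
w = 173e-6 m, h = 41e-6 m, L = 14089e-6 m, dP = 72e3 Pa
Step 2: Q = w * h^3 * dP / (12 * mu * L)
Q = 173e-6 * (41e-6)^3 * 72e3 / (12 * 0.001 * 14089e-6) = 5.0777201e-09 m^3/s
Step 3: Convert Q from m^3/s to nL/s (1 m^3 = 1e12 nL, so multiply by 1e12).
Q = 5077.72 nL/s


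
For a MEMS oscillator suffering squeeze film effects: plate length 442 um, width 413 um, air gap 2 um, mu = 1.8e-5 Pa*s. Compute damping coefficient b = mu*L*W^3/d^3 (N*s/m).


Step 1: Convert to SI.
L = 442e-6 m, W = 413e-6 m, d = 2e-6 m
Step 2: W^3 = (413e-6)^3 = 7.04e-11 m^3
Step 3: d^3 = (2e-6)^3 = 8.00e-18 m^3
Step 4: b = 1.8e-5 * 442e-6 * 7.04e-11 / 8.00e-18
b = 7.01e-02 N*s/m


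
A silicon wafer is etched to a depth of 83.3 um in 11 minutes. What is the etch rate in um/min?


Step 1: Etch rate = depth / time
Step 2: rate = 83.3 / 11
rate = 7.573 um/min


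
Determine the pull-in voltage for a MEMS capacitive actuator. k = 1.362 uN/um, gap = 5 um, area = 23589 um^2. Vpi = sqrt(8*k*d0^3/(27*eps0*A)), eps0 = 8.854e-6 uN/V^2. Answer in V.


Step 1: Compute numerator: 8 * k * d0^3 = 8 * 1.362 * 5^3 = 1362.0
Step 2: Compute denominator: 27 * eps0 * A = 27 * 8.854e-6 * 23589 = 5.639139
Step 3: Vpi = sqrt(1362.0 / 5.639139)
Vpi = 15.54 V


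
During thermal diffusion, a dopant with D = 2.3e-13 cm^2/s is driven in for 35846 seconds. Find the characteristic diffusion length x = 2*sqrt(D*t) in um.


Step 1: Compute D*t = 2.3e-13 * 35846 = 8.24458e-09 cm^2
Step 2: sqrt(D*t) = 9.07997e-05 cm
Step 3: x = 2 * 9.07997e-05 cm = 1.815994e-04 cm
Step 4: Convert to um (1 cm = 1e4 um): x = 1.816 um


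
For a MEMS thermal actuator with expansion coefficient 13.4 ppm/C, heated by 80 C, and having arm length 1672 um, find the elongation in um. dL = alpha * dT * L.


Step 1: Convert CTE: alpha = 13.4 ppm/C = 13.4e-6 /C
Step 2: dL = 13.4e-6 * 80 * 1672
dL = 1.7924 um


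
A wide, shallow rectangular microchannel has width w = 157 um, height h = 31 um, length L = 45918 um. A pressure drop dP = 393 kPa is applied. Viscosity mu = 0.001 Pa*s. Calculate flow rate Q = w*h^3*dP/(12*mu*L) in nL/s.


Step 1: Convert all dimensions to SI (meters).
w = 157e-6 m, h = 31e-6 m, L = 45918e-6 m, dP = 393e3 Pa
Step 2: Q = w * h^3 * dP / (12 * mu * L)
Q = 157e-6 * (31e-6)^3 * 393e3 / (12 * 0.001 * 45918e-6) = 3.3359e-09 m^3/s
Step 3: Convert Q from m^3/s to nL/s (1 m^3 = 1e12 nL, so multiply by 1e12).
Q = 3335.9 nL/s


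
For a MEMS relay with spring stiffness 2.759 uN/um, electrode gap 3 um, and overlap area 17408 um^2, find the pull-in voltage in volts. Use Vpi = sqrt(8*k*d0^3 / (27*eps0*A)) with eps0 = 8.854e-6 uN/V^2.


Step 1: Compute numerator: 8 * k * d0^3 = 8 * 2.759 * 3^3 = 595.944
Step 2: Compute denominator: 27 * eps0 * A = 27 * 8.854e-6 * 17408 = 4.161522
Step 3: Vpi = sqrt(595.944 / 4.161522)
Vpi = 11.97 V


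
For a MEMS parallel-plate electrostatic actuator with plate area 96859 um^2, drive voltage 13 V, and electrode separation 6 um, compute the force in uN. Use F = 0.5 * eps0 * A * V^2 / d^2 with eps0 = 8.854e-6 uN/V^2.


Step 1: Identify parameters.
eps0 = 8.854e-6 uN/V^2, A = 96859 um^2, V = 13 V, d = 6 um
Step 2: Compute V^2 = 13^2 = 169
Step 3: Compute d^2 = 6^2 = 36
Step 4: F = 0.5 * 8.854e-6 * 96859 * 169 / 36
F = 2.013 uN


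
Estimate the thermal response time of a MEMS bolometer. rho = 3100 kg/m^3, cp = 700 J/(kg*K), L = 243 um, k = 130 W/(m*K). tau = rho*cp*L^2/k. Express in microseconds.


Step 1: Convert L to m: L = 243e-6 m
Step 2: L^2 = (243e-6)^2 = 5.9049e-08 m^2
Step 3: tau = 3100 * 700 * 5.9049e-08 / 130 = 9.8566408e-04 s
Step 4: Convert to microseconds (multiply by 1e6).
tau = 985.664 us


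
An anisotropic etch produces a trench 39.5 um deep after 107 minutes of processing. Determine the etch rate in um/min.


Step 1: Etch rate = depth / time
Step 2: rate = 39.5 / 107
rate = 0.369 um/min


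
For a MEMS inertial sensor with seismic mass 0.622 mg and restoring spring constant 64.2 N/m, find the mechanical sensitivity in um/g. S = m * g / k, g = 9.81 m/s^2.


Step 1: Convert mass: m = 0.622 mg = 6.22e-07 kg
Step 2: S = m * g / k = 6.22e-07 * 9.81 / 64.2
Step 3: S = 9.50e-08 m/g
Step 4: Convert to um/g: S = 0.095 um/g


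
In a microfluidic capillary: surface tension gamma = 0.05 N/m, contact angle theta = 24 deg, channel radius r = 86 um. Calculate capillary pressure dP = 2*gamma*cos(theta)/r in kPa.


Step 1: cos(24 deg) = 0.9135
Step 2: Convert r to m: r = 86e-6 m
Step 3: dP = 2 * 0.05 * 0.9135 / 86e-6 = 1062.2 Pa
Step 4: Convert Pa to kPa (divide by 1000).
dP = 1.06 kPa


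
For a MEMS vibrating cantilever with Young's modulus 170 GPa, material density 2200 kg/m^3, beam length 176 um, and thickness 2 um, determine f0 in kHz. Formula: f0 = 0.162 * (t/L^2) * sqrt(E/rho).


Step 1: Convert units to SI.
t_SI = 2e-6 m, L_SI = 176e-6 m
Step 2: Calculate sqrt(E/rho).
sqrt(170e9 / 2200) = 8790.49 m/s
Step 3: Compute f0.
f0 = 0.162 * 2e-6 / (176e-6)^2 * 8790.49 = 91946.0 Hz = 91.95 kHz


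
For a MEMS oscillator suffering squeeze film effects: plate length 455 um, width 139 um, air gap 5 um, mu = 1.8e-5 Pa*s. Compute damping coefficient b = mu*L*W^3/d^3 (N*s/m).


Step 1: Convert to SI.
L = 455e-6 m, W = 139e-6 m, d = 5e-6 m
Step 2: W^3 = (139e-6)^3 = 2.69e-12 m^3
Step 3: d^3 = (5e-6)^3 = 1.25e-16 m^3
Step 4: b = 1.8e-5 * 455e-6 * 2.69e-12 / 1.25e-16
b = 1.76e-04 N*s/m


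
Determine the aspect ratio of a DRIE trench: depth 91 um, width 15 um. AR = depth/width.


Step 1: AR = depth / width
Step 2: AR = 91 / 15
AR = 6.1


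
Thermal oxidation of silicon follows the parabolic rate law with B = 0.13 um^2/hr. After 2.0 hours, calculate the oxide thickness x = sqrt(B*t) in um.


Step 1: Compute B*t = 0.13 * 2.0 = 0.26
Step 2: x = sqrt(0.26)
x = 0.51 um


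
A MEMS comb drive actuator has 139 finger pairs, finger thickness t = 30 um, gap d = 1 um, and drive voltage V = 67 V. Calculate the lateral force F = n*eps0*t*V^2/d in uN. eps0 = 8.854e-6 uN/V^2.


Step 1: Parameters: n=139, eps0=8.854e-6 uN/V^2, t=30 um, V=67 V, d=1 um
Step 2: V^2 = 4489
Step 3: F = 139 * 8.854e-6 * 30 * 4489 / 1
F = 165.739 uN


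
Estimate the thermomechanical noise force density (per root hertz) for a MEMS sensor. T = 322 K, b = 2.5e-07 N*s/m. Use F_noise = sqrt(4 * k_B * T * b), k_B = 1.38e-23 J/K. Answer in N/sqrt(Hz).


Step 1: Compute 4 * k_B * T * b
= 4 * 1.38e-23 * 322 * 2.5e-07
= 4.4436e-27 N^2/Hz
Step 2: F_noise = sqrt(4.4436e-27)
F_noise = 6.67e-14 N/sqrt(Hz)


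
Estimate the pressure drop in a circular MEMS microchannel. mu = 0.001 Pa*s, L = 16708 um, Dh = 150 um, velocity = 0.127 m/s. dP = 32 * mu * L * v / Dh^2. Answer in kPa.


Step 1: Convert to SI: L = 16708e-6 m, Dh = 150e-6 m
Step 2: dP = 32 * 0.001 * 16708e-6 * 0.127 / (150e-6)^2
Step 3: dP = 3017.84 Pa
Step 4: Convert to kPa: dP = 3.02 kPa


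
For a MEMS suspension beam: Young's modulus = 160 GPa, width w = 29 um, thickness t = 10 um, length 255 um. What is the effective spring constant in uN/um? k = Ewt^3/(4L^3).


Step 1: Convert E to consistent units (1 GPa = 1000 uN/um^2).
E = 160 GPa = 160000 uN/um^2
Step 2: Compute t^3 = 10^3 = 1000
Step 3: Compute L^3 = 255^3 = 16581375
Step 4: k = 160000 * 29 * 1000 / (4 * 16581375)
k = 69.958 uN/um


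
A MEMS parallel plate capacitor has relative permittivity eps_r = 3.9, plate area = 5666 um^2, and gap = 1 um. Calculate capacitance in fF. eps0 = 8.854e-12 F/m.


Step 1: Convert area to m^2: A = 5666e-12 m^2
Step 2: Convert gap to m: d = 1e-6 m
Step 3: C = eps0 * eps_r * A / d
C = 8.854e-12 * 3.9 * 5666e-12 / 1e-6
Step 4: Convert to fF (multiply by 1e15).
C = 195.65 fF


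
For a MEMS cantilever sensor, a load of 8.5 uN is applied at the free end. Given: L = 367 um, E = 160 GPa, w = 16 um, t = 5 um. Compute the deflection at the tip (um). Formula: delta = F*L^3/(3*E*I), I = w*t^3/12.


Step 1: Calculate the second moment of area.
I = w * t^3 / 12 = 16 * 5^3 / 12 = 166.6667 um^4
Step 2: Convert E to consistent units (1 GPa = 1000 uN/um^2).
E = 160 GPa = 160000 uN/um^2
Step 3: Calculate tip deflection.
delta = F * L^3 / (3 * E * I)
delta = 8.5 * 367^3 / (3 * 160000 * 166.6667)
delta = 5.252 um


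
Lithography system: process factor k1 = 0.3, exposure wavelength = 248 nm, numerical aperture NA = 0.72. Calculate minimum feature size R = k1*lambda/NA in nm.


Step 1: Identify values: k1 = 0.3, lambda = 248 nm, NA = 0.72
Step 2: R = k1 * lambda / NA
R = 0.3 * 248 / 0.72
R = 103.3 nm


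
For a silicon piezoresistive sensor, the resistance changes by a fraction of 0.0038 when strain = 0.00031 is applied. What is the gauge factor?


Step 1: Identify values.
dR/R = 0.0038, strain = 0.00031
Step 2: GF = (dR/R) / strain = 0.0038 / 0.00031
GF = 12.3
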